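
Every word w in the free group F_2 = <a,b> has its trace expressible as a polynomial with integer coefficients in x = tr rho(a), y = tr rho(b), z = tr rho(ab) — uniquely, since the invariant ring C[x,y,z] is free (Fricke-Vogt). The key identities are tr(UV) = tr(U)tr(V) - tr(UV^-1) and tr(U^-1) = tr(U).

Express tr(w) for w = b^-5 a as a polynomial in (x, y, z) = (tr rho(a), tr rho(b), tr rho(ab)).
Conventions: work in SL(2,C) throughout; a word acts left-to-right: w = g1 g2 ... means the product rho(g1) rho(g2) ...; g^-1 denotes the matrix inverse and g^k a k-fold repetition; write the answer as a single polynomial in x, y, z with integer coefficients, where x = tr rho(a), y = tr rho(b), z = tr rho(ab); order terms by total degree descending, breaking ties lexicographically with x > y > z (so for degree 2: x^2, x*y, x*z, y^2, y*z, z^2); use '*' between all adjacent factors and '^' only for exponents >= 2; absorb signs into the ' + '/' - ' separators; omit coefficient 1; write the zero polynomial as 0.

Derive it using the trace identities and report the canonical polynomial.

x*y^5 - y^4*z - 4*x*y^3 + 3*y^2*z + 3*x*y - z

next, tr(b^-1 a) = tr(a) * tr(b) - tr(a b) = x*y - z
tr(b^-2 a) = tr(b^-1 a) * tr(b) - tr(b^-1 a b) = x*y^2 - y*z - x
tr(b^-1 a b^-2) = tr(b^-2 a) * tr(b) - tr(b^-2 a b) = x*y^3 - y^2*z - 2*x*y + z
tr(a b^-4) = tr(b^-1 a b^-2) * tr(b) - tr(b^-1 a b^-1) = x*y^4 - y^3*z - 3*x*y^2 + 2*y*z + x
tr(b^-5 a) = tr(a b^-4) * tr(b) - tr(a b^-3) = x*y^5 - y^4*z - 4*x*y^3 + 3*y^2*z + 3*x*y - z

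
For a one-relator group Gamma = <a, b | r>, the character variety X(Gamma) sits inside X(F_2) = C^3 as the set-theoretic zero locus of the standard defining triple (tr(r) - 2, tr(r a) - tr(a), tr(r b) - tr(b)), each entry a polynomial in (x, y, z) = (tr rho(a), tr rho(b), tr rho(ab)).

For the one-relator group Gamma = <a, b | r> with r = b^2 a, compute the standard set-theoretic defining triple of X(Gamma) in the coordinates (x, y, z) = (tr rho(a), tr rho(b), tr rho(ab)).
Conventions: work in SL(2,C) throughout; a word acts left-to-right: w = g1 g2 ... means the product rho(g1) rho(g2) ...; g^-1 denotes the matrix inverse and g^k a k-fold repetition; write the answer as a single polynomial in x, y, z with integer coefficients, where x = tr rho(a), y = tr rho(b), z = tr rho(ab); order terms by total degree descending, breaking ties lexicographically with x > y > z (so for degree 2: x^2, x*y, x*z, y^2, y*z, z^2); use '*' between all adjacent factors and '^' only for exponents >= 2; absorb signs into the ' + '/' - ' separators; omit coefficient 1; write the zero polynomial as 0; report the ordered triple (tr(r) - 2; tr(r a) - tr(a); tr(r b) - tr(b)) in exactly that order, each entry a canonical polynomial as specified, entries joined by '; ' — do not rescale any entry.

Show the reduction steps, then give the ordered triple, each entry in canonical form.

tr(b^2 a) = tr(b) * tr(a b) - tr(a) = y*z - x
tr(a^2 b) = tr(a) * tr(b a) - tr(b) = x*z - y
tr(a^2) = tr(a) * tr(a) - tr(1) = x^2 - 2
tr(b^2 a^2) = tr(b) * tr(a^2 b) - tr(a^2) = x*y*z - x^2 - y^2 + 2
tr(b^2 a b) = tr(b) * tr(a b^2) - tr(a b) = y^2*z - x*y - z
assemble the triple (tr(r) - 2; tr(r a) - x; tr(r b) - y)

y*z - x - 2; x*y*z - x^2 - y^2 - x + 2; y^2*z - x*y - y - z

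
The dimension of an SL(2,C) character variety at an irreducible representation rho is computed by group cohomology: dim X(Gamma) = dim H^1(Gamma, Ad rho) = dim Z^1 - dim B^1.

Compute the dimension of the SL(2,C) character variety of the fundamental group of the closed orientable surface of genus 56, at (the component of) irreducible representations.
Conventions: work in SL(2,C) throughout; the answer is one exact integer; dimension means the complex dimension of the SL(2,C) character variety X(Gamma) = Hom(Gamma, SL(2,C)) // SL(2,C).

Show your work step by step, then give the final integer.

330

pi_1 of the closed genus-56 surface has 112 generators bound by the single product-of-commutators relator.
Unconstrained cocycle data is one sl_2 vector per generator (336 dimensions), cut by the relator condition d_2(z) = 0.
H^2 = coker(d_2) is dual to H^0 = 0 at irreducible rho (Poincare duality), so d_2 is onto: dim Z^1 = 333.
As always at irreducible rho, dim B^1 = 3.
dim H^1 = 333 - 3 = 330 = dim X.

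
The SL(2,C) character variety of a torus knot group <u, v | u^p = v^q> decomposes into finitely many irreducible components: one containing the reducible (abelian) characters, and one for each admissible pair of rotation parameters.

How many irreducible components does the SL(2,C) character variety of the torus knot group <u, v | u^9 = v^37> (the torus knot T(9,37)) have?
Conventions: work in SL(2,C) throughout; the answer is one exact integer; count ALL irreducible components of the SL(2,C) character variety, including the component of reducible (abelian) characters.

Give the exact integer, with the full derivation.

145

For T(9,37): irreducibility forces the central element u^9 = v^37 to one of +I, -I.
So on each irreducible component the traces are pinned: tr(u) = 2*cos(pi*alpha/9) with 1 <= alpha <= 8, tr(v) = 2*cos(pi*beta/37) with 1 <= beta <= 36.
Consistency of u^9 = (-1)^alpha I with v^37 = (-1)^beta I forces alpha = beta (mod 2).
Counting: 4 odd alphas x 18 odd betas + 4 even alphas x 18 even betas = 72 + 72 = 144.
That is 144 components of irreducible characters, and with the reducible (abelian) component the total is 145.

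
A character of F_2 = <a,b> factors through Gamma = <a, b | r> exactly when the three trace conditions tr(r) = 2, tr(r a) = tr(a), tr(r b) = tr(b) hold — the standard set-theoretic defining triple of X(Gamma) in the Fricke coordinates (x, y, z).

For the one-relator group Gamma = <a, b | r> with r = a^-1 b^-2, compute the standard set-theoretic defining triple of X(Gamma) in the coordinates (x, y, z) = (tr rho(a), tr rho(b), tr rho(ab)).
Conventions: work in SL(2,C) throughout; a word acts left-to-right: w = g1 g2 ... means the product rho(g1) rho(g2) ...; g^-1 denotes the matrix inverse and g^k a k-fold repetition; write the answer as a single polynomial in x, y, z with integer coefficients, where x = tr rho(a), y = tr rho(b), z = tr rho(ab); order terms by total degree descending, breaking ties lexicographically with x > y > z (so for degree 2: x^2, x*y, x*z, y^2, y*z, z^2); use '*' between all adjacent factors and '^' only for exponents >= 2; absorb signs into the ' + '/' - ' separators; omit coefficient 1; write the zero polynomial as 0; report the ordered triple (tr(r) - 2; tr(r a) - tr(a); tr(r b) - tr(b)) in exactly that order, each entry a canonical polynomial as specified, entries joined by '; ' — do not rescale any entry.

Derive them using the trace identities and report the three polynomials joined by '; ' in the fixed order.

trace(b^-1) = trace(b) = y
trace(b^-2) = trace(b^-1) * trace(b) - trace(1)  (eliminate b^-1) = y^2 - 2
next, trace(b^-1 a) = trace(a) * trace(b) - trace(a b)  (eliminate b^-1) = x*y - z
trace(b^-2 a) = trace(b^-1 a) * trace(b) - trace(b^-1 a b)  (eliminate b^-1) = x*y^2 - y*z - x
trace(a^-1 b^-2) = trace(b^-2) * trace(a) - trace(b^-2 a)  (eliminate a^-1) = y*z - x
assemble the triple (trace(r) - 2; trace(r a) - x; trace(r b) - y)

y*z - x - 2; y^2 - x - 2; -y + z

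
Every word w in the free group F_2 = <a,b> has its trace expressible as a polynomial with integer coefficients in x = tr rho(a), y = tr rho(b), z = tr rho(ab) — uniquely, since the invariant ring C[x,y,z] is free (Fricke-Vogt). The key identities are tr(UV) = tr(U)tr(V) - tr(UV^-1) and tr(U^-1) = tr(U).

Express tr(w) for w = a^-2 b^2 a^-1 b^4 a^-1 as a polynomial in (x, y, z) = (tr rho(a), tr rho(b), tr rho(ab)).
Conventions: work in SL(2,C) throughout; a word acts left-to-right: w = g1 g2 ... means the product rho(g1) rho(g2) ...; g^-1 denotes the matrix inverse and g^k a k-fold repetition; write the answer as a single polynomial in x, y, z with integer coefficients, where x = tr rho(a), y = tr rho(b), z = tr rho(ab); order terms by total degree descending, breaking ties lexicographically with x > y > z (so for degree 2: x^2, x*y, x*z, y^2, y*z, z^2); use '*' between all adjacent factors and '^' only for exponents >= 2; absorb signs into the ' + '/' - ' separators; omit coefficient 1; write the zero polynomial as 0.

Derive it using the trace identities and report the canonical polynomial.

x^4*y^6 - 2*x^3*y^5*z - 4*x^4*y^4 - 2*x^2*y^6 + x^2*y^4*z^2 + 6*x^3*y^3*z + 3*x*y^5*z + 4*x^4*y^2 + 9*x^2*y^4 - 2*x^2*y^2*z^2 - y^4*z^2 - 3*x^3*y*z - 10*x*y^3*z - x^4 - 11*x^2*y^2 + 2*y^2*z^2 + 6*x*y*z + 4*x^2 + y^2 - 2

use: trace(b^2) = trace(b) trace(b) - trace(1)   [square of b] = y^2 - 2
trace(b^3) = trace(b) trace(b^2) - trace(b)   [square of b] = y^3 - 3*y
trace(b^4) = trace(b) trace(b^3) - trace(b^2)   [square of b] = y^4 - 4*y^2 + 2
trace(b^5) = trace(b) trace(b^4) - trace(b^3)   [square of b] = y^5 - 5*y^3 + 5*y
trace(b^6) = trace(b) trace(b^5) - trace(b^4)   [square of b] = y^6 - 6*y^4 + 9*y^2 - 2
use: trace(b a b) = trace(b) trace(a b) - trace(a)   [square of b] = y*z - x
trace(a b^3) = trace(b) trace(b a b) - trace(b a)   [square of b] = y^2*z - x*y - z
trace(a b^4) = trace(b) trace(a b^3) - trace(a b^2)   [square of b] = y^3*z - x*y^2 - 2*y*z + x
trace(b^4 a b) = trace(b) trace(a b^4) - trace(a b^3)   [square of b] = y^4*z - x*y^3 - 3*y^2*z + 2*x*y + z
trace(b^6 a) = trace(b) trace(b^4 a b) - trace(b^4 a)   [square of b] = y^5*z - x*y^4 - 4*y^3*z + 3*x*y^2 + 3*y*z - x
apply: trace(b^6 a^-1) = trace(b^6) trace(a) - trace(b^6 a)   [inverse elimination on a] = x*y^6 - y^5*z - 5*x*y^4 + 4*y^3*z + 6*x*y^2 - 3*y*z - x
apply: trace(b^4 a^-2 b^2) = trace(b^6 a^-1) trace(a) - trace(b^6)   [inverse elimination on a] = x^2*y^6 - x*y^5*z - 5*x^2*y^4 - y^6 + 4*x*y^3*z + 6*x^2*y^2 + 6*y^4 - 3*x*y*z - x^2 - 9*y^2 + 2
trace(a b a b) = trace(b a) trace(b a) - trace(1)   [split at a repeated b] = z^2 - 2
apply: trace(a b a) = trace(a) trace(b a) - trace(b)   [square of a] = x*z - y
trace(a b^2 a b) = trace(b) trace(a b a b) - trace(a b a)   [square of b] = y*z^2 - x*z - y
trace(a b^2 a) = trace(a) trace(b^2 a) - trace(b^2)   [square of a] = x*y*z - x^2 - y^2 + 2
trace(a b^2 a b^2) = trace(b) trace(a b^2 a b) - trace(a b^2 a)   [square of b] = y^2*z^2 - 2*x*y*z + x^2 - 2
trace(b a b^2 a b^2) = trace(b) trace(a b^2 a b^2) - trace(a b^2 a b)   [square of b] = y^3*z^2 - 2*x*y^2*z + x^2*y - y*z^2 + x*z - y
trace(b^2 a b^4 a) = trace(b) trace(b a b^2 a b^2) - trace(b a b^2 a b)   [square of b] = y^4*z^2 - 2*x*y^3*z + x^2*y^2 - 2*y^2*z^2 + 3*x*y*z - x^2 - y^2 + 2
apply: trace(b^2 a b^4 a^-1) = trace(b^2 a b^4) trace(a) - trace(b^2 a b^4 a)   [inverse elimination on a] = x*y^5*z - x^2*y^4 - y^4*z^2 - 2*x*y^3*z + 2*x^2*y^2 + 2*y^2*z^2 + y^2 - 2
trace(b^4 a^-2 b^2 a) = trace(b^2 a b^4 a^-1) trace(a) - trace(b^2 a b^4)   [inverse elimination on a] = x^2*y^5*z - x^3*y^4 - x*y^4*z^2 - 2*x^2*y^3*z - y^5*z + 2*x^3*y^2 + x*y^4 + 2*x*y^2*z^2 + 4*y^3*z - 2*x*y^2 - 3*y*z - x
trace(b^2 a^-1 b^4 a^-2) = trace(b^4 a^-2 b^2) trace(a) - trace(b^4 a^-2 b^2 a)   [inverse elimination on a] = x^3*y^6 - 2*x^2*y^5*z - 4*x^3*y^4 - x*y^6 + x*y^4*z^2 + 6*x^2*y^3*z + y^5*z + 4*x^3*y^2 + 5*x*y^4 - 2*x*y^2*z^2 - 3*x^2*y*z - 4*y^3*z - x^3 - 7*x*y^2 + 3*y*z + 3*x
trace(b^2 a^-1 b^4 a^-1) = trace(b^4 a^-1 b^2) trace(a) - trace(b^4 a^-1 b^2 a)   [inverse elimination on a] = x^2*y^6 - 2*x*y^5*z - 4*x^2*y^4 + y^4*z^2 + 6*x*y^3*z + 4*x^2*y^2 - 2*y^2*z^2 - 3*x*y*z - x^2 - y^2 + 2
trace(a^-2 b^2 a^-1 b^4 a^-1) = trace(b^2 a^-1 b^4 a^-2) trace(a) - trace(b^2 a^-1 b^4 a^-1)   [inverse elimination on a] = x^4*y^6 - 2*x^3*y^5*z - 4*x^4*y^4 - 2*x^2*y^6 + x^2*y^4*z^2 + 6*x^3*y^3*z + 3*x*y^5*z + 4*x^4*y^2 + 9*x^2*y^4 - 2*x^2*y^2*z^2 - y^4*z^2 - 3*x^3*y*z - 10*x*y^3*z - x^4 - 11*x^2*y^2 + 2*y^2*z^2 + 6*x*y*z + 4*x^2 + y^2 - 2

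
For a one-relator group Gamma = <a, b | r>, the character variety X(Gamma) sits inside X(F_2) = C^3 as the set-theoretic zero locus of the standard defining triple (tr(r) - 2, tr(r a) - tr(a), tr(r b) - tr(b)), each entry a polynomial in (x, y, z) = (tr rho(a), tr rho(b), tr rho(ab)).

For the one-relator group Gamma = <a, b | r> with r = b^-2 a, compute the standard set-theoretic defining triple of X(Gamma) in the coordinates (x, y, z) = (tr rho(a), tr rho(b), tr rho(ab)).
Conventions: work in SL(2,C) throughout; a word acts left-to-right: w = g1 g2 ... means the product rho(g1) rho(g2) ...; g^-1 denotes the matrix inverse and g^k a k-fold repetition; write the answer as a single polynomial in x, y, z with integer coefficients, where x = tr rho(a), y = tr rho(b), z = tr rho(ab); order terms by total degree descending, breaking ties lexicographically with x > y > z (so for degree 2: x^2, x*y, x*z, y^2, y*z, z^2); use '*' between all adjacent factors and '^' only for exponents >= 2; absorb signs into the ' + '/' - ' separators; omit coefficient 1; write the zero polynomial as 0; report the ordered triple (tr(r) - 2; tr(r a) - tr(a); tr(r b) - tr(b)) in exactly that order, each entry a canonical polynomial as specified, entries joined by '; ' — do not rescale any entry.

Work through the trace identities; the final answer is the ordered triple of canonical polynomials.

x*y^2 - y*z - x - 2; x^2*y^2 - x*y*z - x^2 - y^2 - x + 2; x*y - y - z

tr(a b^-1) = tr(a)*tr(b) - tr(a b)  (eliminate b^-1) = x*y - z
tr(b^-2 a) = tr(a b^-1)*tr(b) - tr(a)  (eliminate b^-1) = x*y^2 - y*z - x
tr(a^2) = tr(a)*tr(a) - tr(1)  (reduce the a square) = x^2 - 2
tr(a^2 b) = tr(a)*tr(b a) - tr(b)  (reduce the a square) = x*z - y
tr(b^-1 a^2) = tr(a^2)*tr(b) - tr(a^2 b)  (eliminate b^-1) = x^2*y - x*z - y
tr(b^-2 a^2) = tr(b^-1 a^2)*tr(b) - tr(b^-1 a^2 b)  (eliminate b^-1) = x^2*y^2 - x*y*z - x^2 - y^2 + 2
assemble the triple (tr(r) - 2; tr(r a) - x; tr(r b) - y)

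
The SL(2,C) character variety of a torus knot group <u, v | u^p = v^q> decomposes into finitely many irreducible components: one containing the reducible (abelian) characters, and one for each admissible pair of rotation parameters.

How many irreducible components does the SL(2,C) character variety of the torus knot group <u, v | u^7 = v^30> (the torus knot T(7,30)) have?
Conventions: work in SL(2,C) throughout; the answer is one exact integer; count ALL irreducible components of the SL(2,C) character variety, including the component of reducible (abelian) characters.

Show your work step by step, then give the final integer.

88

In the torus knot group T(7,30), u^7 = v^30 is central, so an irreducible representation sends it to +I or -I (Schur).
On an irreducible component, tr(u) is locked at 2*cos(pi*alpha/7) for some alpha in 1..6, and tr(v) at 2*cos(pi*beta/30) for some beta in 1..29.
u^7 = (-1)^alpha I and v^30 = (-1)^beta I must agree, so alpha and beta have equal parity.
Enumerate parity-matched pairs: 3*15 odd-odd plus 3*14 even-even gives 87.
Total: 87 irreducible-character components + 1 reducible (abelian) component = 88.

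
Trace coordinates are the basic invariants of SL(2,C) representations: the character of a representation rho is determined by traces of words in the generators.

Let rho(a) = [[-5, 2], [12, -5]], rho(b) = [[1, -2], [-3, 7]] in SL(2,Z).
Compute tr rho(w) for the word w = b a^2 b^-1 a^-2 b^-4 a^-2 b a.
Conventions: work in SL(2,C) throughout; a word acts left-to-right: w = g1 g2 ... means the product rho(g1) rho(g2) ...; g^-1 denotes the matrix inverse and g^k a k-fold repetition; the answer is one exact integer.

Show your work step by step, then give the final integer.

rho(b) = [[1, -2], [-3, 7]]
... * rho(a) = [[-5, 2], [12, -5]]  ->  [[-29, 12], [99, -41]]
... * rho(a) = [[-5, 2], [12, -5]]  ->  [[289, -118], [-987, 403]]
... * rho(b^-1) = [[7, 2], [3, 1]]  ->  [[1669, 460], [-5700, -1571]]
... * rho(a^-1) = [[-5, -2], [-12, -5]]  ->  [[-13865, -5638], [47352, 19255]]
... * rho(a^-1) = [[-5, -2], [-12, -5]]  ->  [[136981, 55920], [-467820, -190979]]
... * rho(b^-1) = [[7, 2], [3, 1]]  ->  [[1126627, 329882], [-3847677, -1126619]]
... * rho(b^-1) = [[7, 2], [3, 1]]  ->  [[8876035, 2583136], [-30313596, -8821973]]
... * rho(b^-1) = [[7, 2], [3, 1]]  ->  [[69881653, 20335206], [-238661091, -69449165]]
... * rho(b^-1) = [[7, 2], [3, 1]]  ->  [[550177189, 160098512], [-1878975132, -546771347]]
... * rho(a^-1) = [[-5, -2], [-12, -5]]  ->  [[-4672068089, -1900846938], [15956131824, 6491806999]]
... * rho(a^-1) = [[-5, -2], [-12, -5]]  ->  [[46170503701, 18848370868], [-157682343108, -64371298643]]
... * rho(b) = [[1, -2], [-3, 7]]  ->  [[-10374608903, 39597588674], [35431552821, -135234404285]]
... * rho(a) = [[-5, 2], [12, -5]]  ->  [[527044108603, -218737161176], [-1799970615525, 747035127067]]
tr = 527044108603 + 747035127067 = 1274079235670

1274079235670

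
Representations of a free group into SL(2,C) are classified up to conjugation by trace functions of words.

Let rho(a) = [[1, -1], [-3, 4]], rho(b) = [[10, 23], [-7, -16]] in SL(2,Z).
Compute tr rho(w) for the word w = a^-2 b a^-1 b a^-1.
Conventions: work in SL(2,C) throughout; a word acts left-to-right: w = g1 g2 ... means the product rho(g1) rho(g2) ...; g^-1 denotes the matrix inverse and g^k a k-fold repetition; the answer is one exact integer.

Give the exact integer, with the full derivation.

rho(a^-1) = [[4, 1], [3, 1]]
... * rho(a^-1) = [[4, 1], [3, 1]]  ->  [[19, 5], [15, 4]]
... * rho(b) = [[10, 23], [-7, -16]]  ->  [[155, 357], [122, 281]]
... * rho(a^-1) = [[4, 1], [3, 1]]  ->  [[1691, 512], [1331, 403]]
... * rho(b) = [[10, 23], [-7, -16]]  ->  [[13326, 30701], [10489, 24165]]
... * rho(a^-1) = [[4, 1], [3, 1]]  ->  [[145407, 44027], [114451, 34654]]
tr = 145407 + 34654 = 180061

180061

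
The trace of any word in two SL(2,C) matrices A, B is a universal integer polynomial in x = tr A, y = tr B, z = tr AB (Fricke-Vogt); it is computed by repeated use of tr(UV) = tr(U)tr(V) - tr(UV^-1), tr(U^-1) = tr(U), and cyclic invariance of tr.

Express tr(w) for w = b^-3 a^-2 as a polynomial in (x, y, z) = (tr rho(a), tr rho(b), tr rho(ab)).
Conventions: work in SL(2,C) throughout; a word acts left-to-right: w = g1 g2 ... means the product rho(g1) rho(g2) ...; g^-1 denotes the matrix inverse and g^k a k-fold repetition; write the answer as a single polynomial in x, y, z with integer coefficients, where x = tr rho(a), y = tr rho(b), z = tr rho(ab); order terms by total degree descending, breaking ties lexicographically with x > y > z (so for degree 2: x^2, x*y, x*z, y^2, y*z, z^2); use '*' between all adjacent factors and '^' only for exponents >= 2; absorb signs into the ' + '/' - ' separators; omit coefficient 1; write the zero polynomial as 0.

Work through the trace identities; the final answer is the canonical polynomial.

tr(a^-1) = tr(a) = x
tr(a^-1 b) = tr(b) tr(a) - tr(b a) = x*y - z
next, tr(b^-1 a^-1) = tr(a^-1) tr(b) - tr(a^-1 b) = z
next, tr(a^-2 b^-1) = tr(b^-1 a^-1) tr(a) - tr(b^-1) = x*z - y
tr(a^-2) = tr(a^-1) tr(a) - tr(1) = x^2 - 2
tr(b^-2 a^-2) = tr(a^-2 b^-1) tr(b) - tr(a^-2) = x*y*z - x^2 - y^2 + 2
next, tr(b^-3 a^-2) = tr(b^-2 a^-2) tr(b) - tr(b^-2 a^-2 b) = x*y^2*z - x^2*y - y^3 - x*z + 3*y

x*y^2*z - x^2*y - y^3 - x*z + 3*y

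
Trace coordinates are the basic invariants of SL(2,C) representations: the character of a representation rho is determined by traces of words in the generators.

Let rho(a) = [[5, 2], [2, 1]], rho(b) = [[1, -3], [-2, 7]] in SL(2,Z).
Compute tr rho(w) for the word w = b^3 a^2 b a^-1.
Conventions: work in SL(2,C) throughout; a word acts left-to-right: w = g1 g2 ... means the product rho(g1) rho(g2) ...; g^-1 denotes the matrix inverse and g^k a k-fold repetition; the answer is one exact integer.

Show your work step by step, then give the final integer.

rho(b) = [[1, -3], [-2, 7]]
... * rho(b) = [[1, -3], [-2, 7]]  ->  [[7, -24], [-16, 55]]
... * rho(b) = [[1, -3], [-2, 7]]  ->  [[55, -189], [-126, 433]]
... * rho(a) = [[5, 2], [2, 1]]  ->  [[-103, -79], [236, 181]]
... * rho(a) = [[5, 2], [2, 1]]  ->  [[-673, -285], [1542, 653]]
... * rho(b) = [[1, -3], [-2, 7]]  ->  [[-103, 24], [236, -55]]
... * rho(a^-1) = [[1, -2], [-2, 5]]  ->  [[-151, 326], [346, -747]]
tr = -151 + -747 = -898

-898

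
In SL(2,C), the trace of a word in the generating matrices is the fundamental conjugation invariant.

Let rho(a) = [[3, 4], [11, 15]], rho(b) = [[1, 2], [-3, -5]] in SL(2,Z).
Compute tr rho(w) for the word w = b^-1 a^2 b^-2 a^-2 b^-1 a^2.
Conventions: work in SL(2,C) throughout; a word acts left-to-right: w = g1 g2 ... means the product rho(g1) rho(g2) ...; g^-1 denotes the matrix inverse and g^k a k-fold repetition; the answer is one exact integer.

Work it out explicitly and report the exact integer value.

rho(b^-1) = [[-5, -2], [3, 1]]
... * rho(a) = [[3, 4], [11, 15]]  ->  [[-37, -50], [20, 27]]
... * rho(a) = [[3, 4], [11, 15]]  ->  [[-661, -898], [357, 485]]
... * rho(b^-1) = [[-5, -2], [3, 1]]  ->  [[611, 424], [-330, -229]]
... * rho(b^-1) = [[-5, -2], [3, 1]]  ->  [[-1783, -798], [963, 431]]
... * rho(a^-1) = [[15, -4], [-11, 3]]  ->  [[-17967, 4738], [9704, -2559]]
... * rho(a^-1) = [[15, -4], [-11, 3]]  ->  [[-321623, 86082], [173709, -46493]]
... * rho(b^-1) = [[-5, -2], [3, 1]]  ->  [[1866361, 729328], [-1008024, -393911]]
... * rho(a) = [[3, 4], [11, 15]]  ->  [[13621691, 18405364], [-7357093, -9940761]]
... * rho(a) = [[3, 4], [11, 15]]  ->  [[243324077, 330567224], [-131419650, -178539787]]
tr = 243324077 + -178539787 = 64784290

64784290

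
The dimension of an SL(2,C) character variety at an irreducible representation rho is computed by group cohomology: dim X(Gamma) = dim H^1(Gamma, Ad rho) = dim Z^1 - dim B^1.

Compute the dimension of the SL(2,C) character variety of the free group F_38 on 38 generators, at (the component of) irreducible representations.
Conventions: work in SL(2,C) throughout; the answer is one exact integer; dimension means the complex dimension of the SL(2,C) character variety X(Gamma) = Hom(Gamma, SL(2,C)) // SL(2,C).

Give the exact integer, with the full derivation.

111

Here Gamma is free of rank 38 — no relator constrains a cocycle.
Z^1(Gamma, Ad rho) = (sl_2)^38: a cocycle is a free choice of one sl_2 vector per generator, so dim Z^1 = 3*38 = 114.
At an irreducible rho the centralizer of the image in sl_2 is 0, so the coboundary map sl_2 -> Z^1 is injective: dim B^1 = 3.
dim H^1 = 114 - 3 = 111, which is dim X.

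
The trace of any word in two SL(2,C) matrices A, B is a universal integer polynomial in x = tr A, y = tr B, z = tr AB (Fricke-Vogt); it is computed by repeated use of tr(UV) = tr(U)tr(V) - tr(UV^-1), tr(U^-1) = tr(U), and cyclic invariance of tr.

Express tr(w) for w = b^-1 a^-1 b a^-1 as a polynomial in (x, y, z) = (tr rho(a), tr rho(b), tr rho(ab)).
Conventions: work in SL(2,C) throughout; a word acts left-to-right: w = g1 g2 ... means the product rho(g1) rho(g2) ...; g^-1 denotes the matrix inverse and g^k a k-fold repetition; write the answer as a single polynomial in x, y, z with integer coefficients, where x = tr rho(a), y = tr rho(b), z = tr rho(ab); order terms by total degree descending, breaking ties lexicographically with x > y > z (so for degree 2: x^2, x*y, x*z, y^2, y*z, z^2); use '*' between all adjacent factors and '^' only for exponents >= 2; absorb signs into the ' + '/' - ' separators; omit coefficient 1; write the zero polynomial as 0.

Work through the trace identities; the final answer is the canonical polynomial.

x*y*z - y^2 - z^2 + 2

tr(a^-1) = tr(a) = x
tr(b a b) = tr(b)*tr(a b) - tr(a) = y*z - x
tr(b a b a) = tr(b a)*tr(b a) - tr(1)   [split at repeated b] = z^2 - 2
so tr(a^-1 b a b) = tr(b a b)*tr(a) - tr(b a b a) = x*y*z - x^2 - z^2 + 2
tr(b^-1 a^-1 b a) = tr(a^-1 b a)*tr(b) - tr(a^-1 b a b) = -x*y*z + x^2 + y^2 + z^2 - 2
tr(b^-1 a^-1 b a^-1) = tr(b^-1 a^-1 b)*tr(a) - tr(b^-1 a^-1 b a) = x*y*z - y^2 - z^2 + 2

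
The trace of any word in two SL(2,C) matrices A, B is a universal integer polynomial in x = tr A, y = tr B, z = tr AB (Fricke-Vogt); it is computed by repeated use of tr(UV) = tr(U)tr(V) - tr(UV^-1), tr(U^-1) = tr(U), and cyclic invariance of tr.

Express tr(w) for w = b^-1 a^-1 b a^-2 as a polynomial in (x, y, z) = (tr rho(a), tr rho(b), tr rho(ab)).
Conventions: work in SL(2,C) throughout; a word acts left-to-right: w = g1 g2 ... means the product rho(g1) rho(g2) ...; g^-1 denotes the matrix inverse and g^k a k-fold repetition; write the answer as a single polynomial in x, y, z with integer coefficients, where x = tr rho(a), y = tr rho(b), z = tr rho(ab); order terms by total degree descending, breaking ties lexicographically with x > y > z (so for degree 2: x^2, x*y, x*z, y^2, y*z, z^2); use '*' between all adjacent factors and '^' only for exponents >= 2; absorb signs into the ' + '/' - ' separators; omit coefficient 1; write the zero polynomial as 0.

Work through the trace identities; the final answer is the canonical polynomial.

x^2*y*z - x*y^2 - x*z^2 + x

reduce: tr(a^-1 b) = tr(b) tr(a) - tr(b a) = x*y - z
reduce: tr(a^-2 b) = tr(a^-1 b) tr(a) - tr(a^-1 b a) = x^2*y - x*z - y
tr(a^-1 b a^-2) = tr(a^-2 b) tr(a) - tr(a^-2 b a) = x^3*y - x^2*z - 2*x*y + z
tr(b^2) = tr(b) tr(b) - tr(1) = y^2 - 2
tr(b^2 a) = tr(b) tr(a b) - tr(a) = y*z - x
tr(b a^-1 b) = tr(b^2) tr(a) - tr(b^2 a) = x*y^2 - y*z - x
so tr(b a b a) = tr(b a) tr(b a) - tr(1)   [split at repeated b] = z^2 - 2
tr(b a^-1 b a) = tr(b a b) tr(a) - tr(b a b a) = x*y*z - x^2 - z^2 + 2
tr(b a^-1 b a^-1) = tr(b a^-1 b) tr(a) - tr(b a^-1 b a) = x^2*y^2 - 2*x*y*z + z^2 - 2
tr(a^-1 b a^-2 b) = tr(b a^-1 b a^-1) tr(a) - tr(b a^-1 b) = x^3*y^2 - 2*x^2*y*z - x*y^2 + x*z^2 + y*z - x
tr(b^-1 a^-1 b a^-2) = tr(a^-1 b a^-2) tr(b) - tr(a^-1 b a^-2 b) = x^2*y*z - x*y^2 - x*z^2 + x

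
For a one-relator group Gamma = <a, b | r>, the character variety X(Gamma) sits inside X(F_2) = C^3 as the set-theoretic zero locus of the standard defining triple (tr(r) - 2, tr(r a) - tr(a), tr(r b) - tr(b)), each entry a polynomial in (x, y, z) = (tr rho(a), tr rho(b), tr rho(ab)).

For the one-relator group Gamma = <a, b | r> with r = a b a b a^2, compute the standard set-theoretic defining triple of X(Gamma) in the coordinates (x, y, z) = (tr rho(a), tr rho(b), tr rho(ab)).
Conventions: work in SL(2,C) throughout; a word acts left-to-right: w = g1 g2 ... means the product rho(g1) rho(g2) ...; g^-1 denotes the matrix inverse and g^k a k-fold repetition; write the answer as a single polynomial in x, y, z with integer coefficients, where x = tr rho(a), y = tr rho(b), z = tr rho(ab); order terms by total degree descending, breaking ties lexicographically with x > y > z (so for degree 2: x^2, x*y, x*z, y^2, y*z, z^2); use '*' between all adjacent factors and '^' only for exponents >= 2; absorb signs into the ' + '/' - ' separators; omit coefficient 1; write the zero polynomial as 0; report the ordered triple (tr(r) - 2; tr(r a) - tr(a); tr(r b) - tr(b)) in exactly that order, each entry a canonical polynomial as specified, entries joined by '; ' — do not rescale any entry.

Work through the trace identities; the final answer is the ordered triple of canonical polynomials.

x^2*z^2 - x*y*z - x^2 - z^2; x^3*z^2 - x^2*y*z - x^3 - 2*x*z^2 + y*z + 2*x; x*z^3 - y*z^2 - 2*x*z

trace(b a b a) = trace(b a)*trace(b a) - trace(1)  (split on b) = z^2 - 2
next, trace(b a b) = trace(b)*trace(a b) - trace(a)  (reduce the b square) = y*z - x
next, trace(b a b a^2) = trace(a)*trace(b a b a) - trace(b a b)  (reduce the a square) = x*z^2 - y*z - x
trace(a b a b a^2) = trace(a)*trace(b a b a^2) - trace(b a b a)  (reduce the a square) = x^2*z^2 - x*y*z - x^2 - z^2 + 2
trace(a b a b a^3) = trace(a)*trace(b a b a^3) - trace(b a b a^2)  (reduce the a square) = x^3*z^2 - x^2*y*z - x^3 - 2*x*z^2 + y*z + 3*x
trace(b a b a b a) = trace(b a b a)*trace(b a) - trace(a b)  (split on b) = z^3 - 3*z
next, trace(a b a) = trace(a)*trace(b a) - trace(b)  (reduce the a square) = x*z - y
trace(b a b a b) = trace(b)*trace(a b a b) - trace(a b a)  (reduce the b square) = y*z^2 - x*z - y
trace(a b a b a^2 b) = trace(a)*trace(b a b a b a) - trace(b a b a b)  (reduce the a square) = x*z^3 - y*z^2 - 2*x*z + y
assemble the triple (trace(r) - 2; trace(r a) - x; trace(r b) - y)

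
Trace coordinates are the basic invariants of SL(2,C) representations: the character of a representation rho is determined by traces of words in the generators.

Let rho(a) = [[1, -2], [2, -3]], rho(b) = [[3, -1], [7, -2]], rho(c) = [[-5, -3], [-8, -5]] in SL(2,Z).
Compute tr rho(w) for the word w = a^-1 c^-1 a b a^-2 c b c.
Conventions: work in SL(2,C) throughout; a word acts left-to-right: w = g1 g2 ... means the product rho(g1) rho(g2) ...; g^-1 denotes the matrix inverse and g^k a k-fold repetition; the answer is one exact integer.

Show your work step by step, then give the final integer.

8868

rho(a^-1) = [[-3, 2], [-2, 1]]
... * rho(c^-1) = [[-5, 3], [8, -5]]  ->  [[31, -19], [18, -11]]
... * rho(a) = [[1, -2], [2, -3]]  ->  [[-7, -5], [-4, -3]]
... * rho(b) = [[3, -1], [7, -2]]  ->  [[-56, 17], [-33, 10]]
... * rho(a^-1) = [[-3, 2], [-2, 1]]  ->  [[134, -95], [79, -56]]
... * rho(a^-1) = [[-3, 2], [-2, 1]]  ->  [[-212, 173], [-125, 102]]
... * rho(c) = [[-5, -3], [-8, -5]]  ->  [[-324, -229], [-191, -135]]
... * rho(b) = [[3, -1], [7, -2]]  ->  [[-2575, 782], [-1518, 461]]
... * rho(c) = [[-5, -3], [-8, -5]]  ->  [[6619, 3815], [3902, 2249]]
tr = 6619 + 2249 = 8868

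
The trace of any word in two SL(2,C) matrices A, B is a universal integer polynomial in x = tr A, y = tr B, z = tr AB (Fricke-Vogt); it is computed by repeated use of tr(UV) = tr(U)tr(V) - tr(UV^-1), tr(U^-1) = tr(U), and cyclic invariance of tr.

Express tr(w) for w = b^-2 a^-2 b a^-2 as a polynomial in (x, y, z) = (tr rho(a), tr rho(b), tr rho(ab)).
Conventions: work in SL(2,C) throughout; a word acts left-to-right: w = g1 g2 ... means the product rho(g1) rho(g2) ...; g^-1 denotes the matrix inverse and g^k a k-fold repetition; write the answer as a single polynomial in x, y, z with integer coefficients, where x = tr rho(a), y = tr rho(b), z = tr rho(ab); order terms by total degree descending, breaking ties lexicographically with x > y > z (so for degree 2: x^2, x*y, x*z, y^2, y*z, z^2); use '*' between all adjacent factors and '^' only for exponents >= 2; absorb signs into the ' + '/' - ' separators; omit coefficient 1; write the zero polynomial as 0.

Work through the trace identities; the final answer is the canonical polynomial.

x^3*y^2*z - x^4*y - x^2*y^3 - x^2*y*z^2 + x^3*z + 3*x^2*y - 2*x*z + y

trace(b a^-1) = trace(b) * trace(a) - trace(b a) = x*y - z
trace(a^-2 b) = trace(b a^-1) * trace(a) - trace(b) = x^2*y - x*z - y
trace(a^-2 b a^-1) = trace(a^-2 b) * trace(a) - trace(a^-2 b a) = x^3*y - x^2*z - 2*x*y + z
trace(a^-2 b a^-2) = trace(a^-2 b a^-1) * trace(a) - trace(a^-2 b) = x^4*y - x^3*z - 3*x^2*y + 2*x*z + y
use: trace(b^2) = trace(b) * trace(b) - trace(1) = y^2 - 2
trace(b^2 a) = trace(b) * trace(a b) - trace(a) = y*z - x
trace(b a^-1 b) = trace(b^2) * trace(a) - trace(b^2 a) = x*y^2 - y*z - x
trace(b a b a) = trace(b a) * trace(b a) - trace(1)   [split at repeated b] = z^2 - 2
use: trace(b a^-1 b a) = trace(b a b) * trace(a) - trace(b a b a) = x*y*z - x^2 - z^2 + 2
use: trace(a^-1 b a^-1 b) = trace(b a^-1 b) * trace(a) - trace(b a^-1 b a) = x^2*y^2 - 2*x*y*z + z^2 - 2
apply: trace(a^-1 b a^-2 b) = trace(a^-1 b a^-1 b) * trace(a) - trace(a^-1 b a^-1 b a) = x^3*y^2 - 2*x^2*y*z - x*y^2 + x*z^2 + y*z - x
apply: trace(b a^-2 b) = trace(a^-1 b^2) * trace(a) - trace(a^-1 b^2 a) = x^2*y^2 - x*y*z - x^2 - y^2 + 2
use: trace(a^-2 b a^-2 b) = trace(a^-1 b a^-2 b) * trace(a) - trace(a^-1 b a^-2 b a) = x^4*y^2 - 2*x^3*y*z - 2*x^2*y^2 + x^2*z^2 + 2*x*y*z + y^2 - 2
trace(b^-1 a^-2 b a^-2) = trace(a^-2 b a^-2) * trace(b) - trace(a^-2 b a^-2 b) = x^3*y*z - x^2*y^2 - x^2*z^2 + 2
use: trace(b^-2 a^-2 b a^-2) = trace(b^-1 a^-2 b a^-2) * trace(b) - trace(b^-1 a^-2 b a^-2 b) = x^3*y^2*z - x^4*y - x^2*y^3 - x^2*y*z^2 + x^3*z + 3*x^2*y - 2*x*z + y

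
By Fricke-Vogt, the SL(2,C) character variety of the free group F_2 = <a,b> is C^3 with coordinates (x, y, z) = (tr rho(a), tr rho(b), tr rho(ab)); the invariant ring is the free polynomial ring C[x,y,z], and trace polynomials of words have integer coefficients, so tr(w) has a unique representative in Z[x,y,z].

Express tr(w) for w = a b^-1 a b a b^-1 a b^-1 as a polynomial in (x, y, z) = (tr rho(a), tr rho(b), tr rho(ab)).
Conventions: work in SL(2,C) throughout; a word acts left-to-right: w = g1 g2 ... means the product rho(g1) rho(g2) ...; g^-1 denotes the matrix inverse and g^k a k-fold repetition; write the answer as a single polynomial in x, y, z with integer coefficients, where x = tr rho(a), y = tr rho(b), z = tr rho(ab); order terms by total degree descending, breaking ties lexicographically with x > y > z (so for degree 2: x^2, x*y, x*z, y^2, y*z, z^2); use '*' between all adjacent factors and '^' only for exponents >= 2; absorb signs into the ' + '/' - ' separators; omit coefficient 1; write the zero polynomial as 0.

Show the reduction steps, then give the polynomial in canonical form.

x^3*y^3*z - x^2*y^4 - 3*x^2*y^2*z^2 + 2*x*y^3*z + 3*x*y*z^3 + 2*x^2*y^2 - y^2*z^2 - z^4 - 6*x*y*z + y^2 + 4*z^2 - 2

trace(b a^2) = trace(a) * trace(b a) - trace(b)   [square of a] = x*z - y
apply: trace(b a^3) = trace(a) * trace(b a^2) - trace(b a)   [square of a] = x^2*z - x*y - z
use: trace(a b a^3) = trace(a) * trace(b a^3) - trace(b a^2)   [square of a] = x^3*z - x^2*y - 2*x*z + y
apply: trace(b a b a) = trace(a b) * trace(a b) - trace(1)   [split at a repeated a] = z^2 - 2
use: trace(b a b) = trace(b) * trace(a b) - trace(a)   [square of b] = y*z - x
apply: trace(b a b a^2) = trace(a) * trace(b a b a) - trace(b a b)   [square of a] = x*z^2 - y*z - x
apply: trace(a b a^3 b) = trace(a) * trace(b a b a^2) - trace(b a b a)   [square of a] = x^2*z^2 - x*y*z - x^2 - z^2 + 2
use: trace(a^2 b^-1 a b a) = trace(a b a^3) * trace(b) - trace(a b a^3 b)   [inverse elimination on b] = x^3*y*z - x^2*y^2 - x^2*z^2 - x*y*z + x^2 + y^2 + z^2 - 2
use: trace(b a b a b a) = trace(b a b a) * trace(b a) - trace(a b)   [split at a repeated b] = z^3 - 3*z
trace(b a b a b) = trace(b) * trace(a b a b) - trace(a b a)   [square of b] = y*z^2 - x*z - y
trace(a b a b a^2 b) = trace(a) * trace(b a b a b a) - trace(b a b a b)   [square of a] = x*z^3 - y*z^2 - 2*x*z + y
trace(a^2 b^-1 a b a b) = trace(a b a b a^2) * trace(b) - trace(a b a b a^2 b)   [inverse elimination on b] = x^2*y*z^2 - x*y^2*z - x*z^3 - x^2*y + 2*x*z + y
trace(a b^-1 a b a b^-1 a) = trace(a^2 b^-1 a b a) * trace(b) - trace(a^2 b^-1 a b a b)   [inverse elimination on b] = x^3*y^2*z - x^2*y^3 - 2*x^2*y*z^2 + x*z^3 + 2*x^2*y + y^3 + y*z^2 - 2*x*z - 3*y
use: trace(a^2) = trace(a) * trace(a) - trace(1)   [square of a] = x^2 - 2
use: trace(b a^2 b) = trace(b) * trace(a^2 b) - trace(a^2)   [square of b] = x*y*z - x^2 - y^2 + 2
apply: trace(a b a^2 b a) = trace(a) * trace(b a^2 b a) - trace(b a^2 b)   [square of a] = x^2*z^2 - 2*x*y*z + y^2 - 2
trace(a b a b^-1 a b a) = trace(a b a^2 b a) * trace(b) - trace(a b a^2 b a b)   [inverse elimination on b] = x^2*y*z^2 - 2*x*y^2*z - x*z^3 + y^3 + y*z^2 + 2*x*z - 3*y
use: trace(a b a b a b a b) = trace(b a b a) * trace(b a b a) - trace(1)   [split at a repeated b] = z^4 - 4*z^2 + 2
trace(a b a b^-1 a b a b) = trace(a b a b a b a) * trace(b) - trace(a b a b a b a b)   [inverse elimination on b] = x*y*z^3 - y^2*z^2 - z^4 - 2*x*y*z + y^2 + 4*z^2 - 2
trace(a b^-1 a b a b^-1 a b) = trace(a b a b^-1 a b a) * trace(b) - trace(a b a b^-1 a b a b)   [inverse elimination on b] = x^2*y^2*z^2 - 2*x*y^3*z - 2*x*y*z^3 + y^4 + 2*y^2*z^2 + z^4 + 4*x*y*z - 4*y^2 - 4*z^2 + 2
apply: trace(a b^-1 a b a b^-1 a b^-1) = trace(a b^-1 a b a b^-1 a) * trace(b) - trace(a b^-1 a b a b^-1 a b)   [inverse elimination on b] = x^3*y^3*z - x^2*y^4 - 3*x^2*y^2*z^2 + 2*x*y^3*z + 3*x*y*z^3 + 2*x^2*y^2 - y^2*z^2 - z^4 - 6*x*y*z + y^2 + 4*z^2 - 2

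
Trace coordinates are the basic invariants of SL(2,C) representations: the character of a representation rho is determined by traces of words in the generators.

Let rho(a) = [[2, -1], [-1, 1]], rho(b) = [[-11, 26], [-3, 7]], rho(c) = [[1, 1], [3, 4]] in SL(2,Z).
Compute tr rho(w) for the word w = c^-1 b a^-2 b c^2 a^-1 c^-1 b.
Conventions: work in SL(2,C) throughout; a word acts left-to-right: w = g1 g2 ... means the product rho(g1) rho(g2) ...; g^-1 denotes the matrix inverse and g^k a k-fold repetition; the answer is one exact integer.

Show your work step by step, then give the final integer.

rho(c^-1) = [[4, -1], [-3, 1]]
... * rho(b) = [[-11, 26], [-3, 7]]  ->  [[-41, 97], [30, -71]]
... * rho(a^-1) = [[1, 1], [1, 2]]  ->  [[56, 153], [-41, -112]]
... * rho(a^-1) = [[1, 1], [1, 2]]  ->  [[209, 362], [-153, -265]]
... * rho(b) = [[-11, 26], [-3, 7]]  ->  [[-3385, 7968], [2478, -5833]]
... * rho(c) = [[1, 1], [3, 4]]  ->  [[20519, 28487], [-15021, -20854]]
... * rho(c) = [[1, 1], [3, 4]]  ->  [[105980, 134467], [-77583, -98437]]
... * rho(a^-1) = [[1, 1], [1, 2]]  ->  [[240447, 374914], [-176020, -274457]]
... * rho(c^-1) = [[4, -1], [-3, 1]]  ->  [[-162954, 134467], [119291, -98437]]
... * rho(b) = [[-11, 26], [-3, 7]]  ->  [[1389093, -3295535], [-1016890, 2412507]]
tr = 1389093 + 2412507 = 3801600

3801600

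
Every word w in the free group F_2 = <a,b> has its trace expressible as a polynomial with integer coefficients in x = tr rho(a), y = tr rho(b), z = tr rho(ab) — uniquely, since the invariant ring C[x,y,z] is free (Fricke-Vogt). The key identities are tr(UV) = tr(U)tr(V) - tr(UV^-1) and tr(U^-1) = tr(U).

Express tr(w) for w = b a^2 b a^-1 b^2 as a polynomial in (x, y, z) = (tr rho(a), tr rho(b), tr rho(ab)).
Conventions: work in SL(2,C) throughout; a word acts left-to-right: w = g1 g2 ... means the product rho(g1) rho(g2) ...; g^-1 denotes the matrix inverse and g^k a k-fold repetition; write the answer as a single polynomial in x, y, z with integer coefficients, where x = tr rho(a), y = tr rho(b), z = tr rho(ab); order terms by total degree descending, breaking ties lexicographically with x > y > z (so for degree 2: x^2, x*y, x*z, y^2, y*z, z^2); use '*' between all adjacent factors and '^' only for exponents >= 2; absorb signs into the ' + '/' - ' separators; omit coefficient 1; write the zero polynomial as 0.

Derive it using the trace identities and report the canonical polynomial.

x^2*y^3*z - x^3*y^2 - x*y^4 - x*y^2*z^2 - x^2*y*z + y^3*z + x^3 + 4*x*y^2 + x*z^2 - 2*y*z - 3*x

apply: trace(b^2 a) = trace(b) trace(a b) - trace(a)  (reduce the b square) = y*z - x
apply: trace(b^2) = trace(b) trace(b) - trace(1)  (reduce the b square) = y^2 - 2
use: trace(b a^2 b) = trace(a) trace(b^2 a) - trace(b^2)  (reduce the a square) = x*y*z - x^2 - y^2 + 2
use: trace(b a^2) = trace(a) trace(b a) - trace(b)  (reduce the a square) = x*z - y
trace(b^2 a^2 b) = trace(b) trace(b a^2 b) - trace(b a^2)  (reduce the b square) = x*y^2*z - x^2*y - y^3 - x*z + 3*y
apply: trace(b^3 a^2 b) = trace(b) trace(b^2 a^2 b) - trace(b^2 a^2)  (reduce the b square) = x*y^3*z - x^2*y^2 - y^4 - 2*x*y*z + x^2 + 4*y^2 - 2
apply: trace(b a b a) = trace(b a) trace(b a) - trace(1)  (split on b) = z^2 - 2
use: trace(a^2 b a b) = trace(a) trace(b a b a) - trace(b a b)  (reduce the a square) = x*z^2 - y*z - x
use: trace(a^2 b a) = trace(a) trace(b a^2) - trace(b a)  (reduce the a square) = x^2*z - x*y - z
apply: trace(b a^2 b a b) = trace(b) trace(a^2 b a b) - trace(a^2 b a)  (reduce the b square) = x*y*z^2 - x^2*z - y^2*z + z
apply: trace(b^3 a^2 b a) = trace(b) trace(b a^2 b a b) - trace(b a^2 b a)  (reduce the b square) = x*y^2*z^2 - x^2*y*z - y^3*z - x*z^2 + 2*y*z + x
trace(b a^2 b a^-1 b^2) = trace(b^3 a^2 b) trace(a) - trace(b^3 a^2 b a)  (eliminate a^-1) = x^2*y^3*z - x^3*y^2 - x*y^4 - x*y^2*z^2 - x^2*y*z + y^3*z + x^3 + 4*x*y^2 + x*z^2 - 2*y*z - 3*x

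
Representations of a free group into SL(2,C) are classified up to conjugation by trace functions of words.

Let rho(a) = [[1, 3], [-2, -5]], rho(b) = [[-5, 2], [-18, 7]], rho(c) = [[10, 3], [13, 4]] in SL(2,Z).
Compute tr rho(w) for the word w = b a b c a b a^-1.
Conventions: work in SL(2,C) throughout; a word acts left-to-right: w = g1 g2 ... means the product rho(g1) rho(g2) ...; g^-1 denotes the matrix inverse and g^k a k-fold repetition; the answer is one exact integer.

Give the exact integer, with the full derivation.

1297685

rho(b) = [[-5, 2], [-18, 7]]
... * rho(a) = [[1, 3], [-2, -5]]  ->  [[-9, -25], [-32, -89]]
... * rho(b) = [[-5, 2], [-18, 7]]  ->  [[495, -193], [1762, -687]]
... * rho(c) = [[10, 3], [13, 4]]  ->  [[2441, 713], [8689, 2538]]
... * rho(a) = [[1, 3], [-2, -5]]  ->  [[1015, 3758], [3613, 13377]]
... * rho(b) = [[-5, 2], [-18, 7]]  ->  [[-72719, 28336], [-258851, 100865]]
... * rho(a^-1) = [[-5, -3], [2, 1]]  ->  [[420267, 246493], [1495985, 877418]]
tr = 420267 + 877418 = 1297685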